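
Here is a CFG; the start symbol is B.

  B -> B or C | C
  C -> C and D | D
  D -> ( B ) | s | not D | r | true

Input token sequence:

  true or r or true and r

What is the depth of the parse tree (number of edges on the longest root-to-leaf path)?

[B [B [B [C [D true]]] or [C [D r]]] or [C [C [D true]] and [D r]]]

5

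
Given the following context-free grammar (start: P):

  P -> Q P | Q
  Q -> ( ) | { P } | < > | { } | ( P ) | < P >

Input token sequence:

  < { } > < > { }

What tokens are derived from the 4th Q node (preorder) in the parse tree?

{ }

[P [Q < [P [Q { }]] >] [P [Q < >] [P [Q { }]]]]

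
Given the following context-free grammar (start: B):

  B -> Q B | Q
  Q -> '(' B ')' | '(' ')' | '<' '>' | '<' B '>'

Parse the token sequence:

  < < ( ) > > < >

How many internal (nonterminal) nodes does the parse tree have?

8

[B [Q < [B [Q < [B [Q ( )]] >]] >] [B [Q < >]]]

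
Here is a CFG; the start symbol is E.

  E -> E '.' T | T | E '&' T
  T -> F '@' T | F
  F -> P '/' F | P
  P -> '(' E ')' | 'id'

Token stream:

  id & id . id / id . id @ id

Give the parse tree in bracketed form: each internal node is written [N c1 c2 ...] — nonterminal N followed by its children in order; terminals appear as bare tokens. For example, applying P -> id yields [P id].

E
E . T
E . T . T
E & T . T . T
T & T . T . T
F & T . T . T
P & T . T . T
id & T . T . T
id & F . T . T
id & P . T . T
id & id . T . T
id & id . F . T
id & id . P / F . T
id & id . id / F . T
id & id . id / P . T
id & id . id / id . T
id & id . id / id . F @ T
id & id . id / id . P @ T
id & id . id / id . id @ T
id & id . id / id . id @ F
id & id . id / id . id @ P
id & id . id / id . id @ id

[E [E [E [E [T [F [P id]]]] & [T [F [P id]]]] . [T [F [P id] / [F [P id]]]]] . [T [F [P id]] @ [T [F [P id]]]]]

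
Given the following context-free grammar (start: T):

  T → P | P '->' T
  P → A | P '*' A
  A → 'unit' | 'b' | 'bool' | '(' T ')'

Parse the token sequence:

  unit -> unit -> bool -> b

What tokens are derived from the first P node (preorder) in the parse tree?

unit

[T [P [A unit]] -> [T [P [A unit]] -> [T [P [A bool]] -> [T [P [A b]]]]]]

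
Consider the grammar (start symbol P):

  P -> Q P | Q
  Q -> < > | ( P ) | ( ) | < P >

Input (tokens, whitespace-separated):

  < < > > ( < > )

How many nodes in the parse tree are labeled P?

4

[P [Q < [P [Q < >]] >] [P [Q ( [P [Q < >]] )]]]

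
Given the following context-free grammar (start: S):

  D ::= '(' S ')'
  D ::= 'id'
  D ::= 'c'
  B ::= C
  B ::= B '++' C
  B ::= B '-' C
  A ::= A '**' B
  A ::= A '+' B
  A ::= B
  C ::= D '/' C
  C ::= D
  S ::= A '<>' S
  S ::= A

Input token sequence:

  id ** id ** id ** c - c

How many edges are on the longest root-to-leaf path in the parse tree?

[S [A [A [A [A [B [C [D id]]]] ** [B [C [D id]]]] ** [B [C [D id]]]] ** [B [B [C [D c]]] - [C [D c]]]]]

8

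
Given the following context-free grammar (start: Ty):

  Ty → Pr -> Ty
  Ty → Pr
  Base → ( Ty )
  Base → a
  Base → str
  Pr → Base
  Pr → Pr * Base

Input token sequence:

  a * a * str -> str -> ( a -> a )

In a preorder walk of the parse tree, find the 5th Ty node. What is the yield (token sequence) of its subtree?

a

[Ty [Pr [Pr [Pr [Base a]] * [Base a]] * [Base str]] -> [Ty [Pr [Base str]] -> [Ty [Pr [Base ( [Ty [Pr [Base a]] -> [Ty [Pr [Base a]]]] )]]]]]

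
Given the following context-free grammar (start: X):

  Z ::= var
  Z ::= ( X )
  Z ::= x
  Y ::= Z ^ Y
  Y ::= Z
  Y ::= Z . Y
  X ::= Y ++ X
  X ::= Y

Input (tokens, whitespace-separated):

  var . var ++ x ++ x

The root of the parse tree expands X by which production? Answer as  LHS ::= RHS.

X ::= Y ++ X

[X [Y [Z var] . [Y [Z var]]] ++ [X [Y [Z x]] ++ [X [Y [Z x]]]]]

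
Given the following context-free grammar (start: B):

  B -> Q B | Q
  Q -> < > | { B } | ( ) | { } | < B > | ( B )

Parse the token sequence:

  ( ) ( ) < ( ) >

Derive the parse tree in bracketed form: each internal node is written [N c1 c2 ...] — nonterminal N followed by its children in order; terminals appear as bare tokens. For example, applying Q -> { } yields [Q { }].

B
Q B
( ) B
( ) Q B
( ) ( ) B
( ) ( ) Q
( ) ( ) < B >
( ) ( ) < Q >
( ) ( ) < ( ) >

[B [Q ( )] [B [Q ( )] [B [Q < [B [Q ( )]] >]]]]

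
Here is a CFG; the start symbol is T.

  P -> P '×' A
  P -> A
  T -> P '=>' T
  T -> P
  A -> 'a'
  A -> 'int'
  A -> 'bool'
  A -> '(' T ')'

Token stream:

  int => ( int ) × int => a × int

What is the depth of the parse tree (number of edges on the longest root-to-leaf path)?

8

[T [P [A int]] => [T [P [P [A ( [T [P [A int]]] )]] × [A int]] => [T [P [P [A a]] × [A int]]]]]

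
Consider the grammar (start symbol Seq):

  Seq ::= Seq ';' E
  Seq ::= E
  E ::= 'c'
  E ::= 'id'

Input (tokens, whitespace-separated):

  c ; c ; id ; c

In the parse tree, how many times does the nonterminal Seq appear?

[Seq [Seq [Seq [Seq [E c]] ; [E c]] ; [E id]] ; [E c]]

4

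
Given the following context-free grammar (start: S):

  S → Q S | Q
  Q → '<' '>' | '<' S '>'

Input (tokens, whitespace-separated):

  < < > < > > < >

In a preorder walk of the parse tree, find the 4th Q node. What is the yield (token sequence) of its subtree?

[S [Q < [S [Q < >] [S [Q < >]]] >] [S [Q < >]]]

< >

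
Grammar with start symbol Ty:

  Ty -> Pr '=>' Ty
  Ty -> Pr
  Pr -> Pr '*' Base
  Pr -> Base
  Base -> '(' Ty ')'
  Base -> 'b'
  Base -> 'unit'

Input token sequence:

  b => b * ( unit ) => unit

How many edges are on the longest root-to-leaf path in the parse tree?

[Ty [Pr [Base b]] => [Ty [Pr [Pr [Base b]] * [Base ( [Ty [Pr [Base unit]]] )]] => [Ty [Pr [Base unit]]]]]

7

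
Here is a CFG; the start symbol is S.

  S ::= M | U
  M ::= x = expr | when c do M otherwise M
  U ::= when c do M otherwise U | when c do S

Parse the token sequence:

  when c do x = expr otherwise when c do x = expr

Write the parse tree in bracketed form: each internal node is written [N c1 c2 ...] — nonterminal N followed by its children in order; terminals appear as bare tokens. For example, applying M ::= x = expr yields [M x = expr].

S
U
when c do M otherwise U
when c do x = expr otherwise U
when c do x = expr otherwise when c do S
when c do x = expr otherwise when c do M
when c do x = expr otherwise when c do x = expr

[S [U when c do [M x = expr] otherwise [U when c do [S [M x = expr]]]]]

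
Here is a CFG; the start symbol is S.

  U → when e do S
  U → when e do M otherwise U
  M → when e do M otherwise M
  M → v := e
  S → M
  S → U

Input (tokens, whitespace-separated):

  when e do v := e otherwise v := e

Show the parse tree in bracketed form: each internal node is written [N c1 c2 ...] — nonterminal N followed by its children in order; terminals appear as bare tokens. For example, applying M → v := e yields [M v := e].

S
M
when e do M otherwise M
when e do v := e otherwise M
when e do v := e otherwise v := e

[S [M when e do [M v := e] otherwise [M v := e]]]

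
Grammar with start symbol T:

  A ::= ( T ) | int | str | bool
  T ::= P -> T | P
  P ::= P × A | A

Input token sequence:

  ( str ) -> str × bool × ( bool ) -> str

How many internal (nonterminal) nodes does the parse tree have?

[T [P [A ( [T [P [A str]]] )]] -> [T [P [P [P [A str]] × [A bool]] × [A ( [T [P [A bool]]] )]] -> [T [P [A str]]]]]

19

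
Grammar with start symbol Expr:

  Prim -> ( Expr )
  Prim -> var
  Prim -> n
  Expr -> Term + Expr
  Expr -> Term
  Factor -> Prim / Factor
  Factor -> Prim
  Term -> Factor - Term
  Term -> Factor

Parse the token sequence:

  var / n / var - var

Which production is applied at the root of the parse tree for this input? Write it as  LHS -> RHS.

[Expr [Term [Factor [Prim var] / [Factor [Prim n] / [Factor [Prim var]]]] - [Term [Factor [Prim var]]]]]

Expr -> Term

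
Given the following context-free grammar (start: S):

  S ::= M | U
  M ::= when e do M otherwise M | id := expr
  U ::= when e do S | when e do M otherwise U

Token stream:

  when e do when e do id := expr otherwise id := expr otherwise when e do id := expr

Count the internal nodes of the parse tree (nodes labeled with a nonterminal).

8

[S [U when e do [M when e do [M id := expr] otherwise [M id := expr]] otherwise [U when e do [S [M id := expr]]]]]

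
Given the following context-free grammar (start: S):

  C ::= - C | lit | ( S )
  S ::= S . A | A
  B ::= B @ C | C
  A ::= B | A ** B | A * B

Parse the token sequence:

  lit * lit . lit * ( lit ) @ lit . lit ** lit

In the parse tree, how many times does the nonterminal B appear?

8

[S [S [S [A [A [B [C lit]]] * [B [C lit]]]] . [A [A [B [C lit]]] * [B [B [C ( [S [A [B [C lit]]]] )]] @ [C lit]]]] . [A [A [B [C lit]]] ** [B [C lit]]]]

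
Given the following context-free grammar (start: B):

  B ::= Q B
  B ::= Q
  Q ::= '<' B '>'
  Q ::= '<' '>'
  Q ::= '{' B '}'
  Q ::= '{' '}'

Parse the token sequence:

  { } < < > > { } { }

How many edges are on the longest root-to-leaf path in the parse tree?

5

[B [Q { }] [B [Q < [B [Q < >]] >] [B [Q { }] [B [Q { }]]]]]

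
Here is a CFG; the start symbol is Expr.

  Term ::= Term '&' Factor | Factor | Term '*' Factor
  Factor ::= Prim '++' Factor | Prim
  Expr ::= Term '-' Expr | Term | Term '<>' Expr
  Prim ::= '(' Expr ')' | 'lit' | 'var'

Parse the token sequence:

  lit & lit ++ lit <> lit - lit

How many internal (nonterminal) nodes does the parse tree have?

17

[Expr [Term [Term [Factor [Prim lit]]] & [Factor [Prim lit] ++ [Factor [Prim lit]]]] <> [Expr [Term [Factor [Prim lit]]] - [Expr [Term [Factor [Prim lit]]]]]]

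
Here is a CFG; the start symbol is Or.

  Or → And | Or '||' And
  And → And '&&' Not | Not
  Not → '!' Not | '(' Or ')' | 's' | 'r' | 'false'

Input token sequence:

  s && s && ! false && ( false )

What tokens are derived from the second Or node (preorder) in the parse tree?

[Or [And [And [And [And [Not s]] && [Not s]] && [Not ! [Not false]]] && [Not ( [Or [And [Not false]]] )]]]

false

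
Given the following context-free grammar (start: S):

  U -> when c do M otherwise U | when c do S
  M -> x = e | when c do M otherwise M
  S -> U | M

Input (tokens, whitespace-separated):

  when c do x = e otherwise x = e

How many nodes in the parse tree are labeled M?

[S [M when c do [M x = e] otherwise [M x = e]]]

3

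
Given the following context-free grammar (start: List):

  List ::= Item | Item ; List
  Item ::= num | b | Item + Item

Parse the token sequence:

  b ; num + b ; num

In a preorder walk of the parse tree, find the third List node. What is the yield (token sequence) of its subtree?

num

[List [Item b] ; [List [Item [Item num] + [Item b]] ; [List [Item num]]]]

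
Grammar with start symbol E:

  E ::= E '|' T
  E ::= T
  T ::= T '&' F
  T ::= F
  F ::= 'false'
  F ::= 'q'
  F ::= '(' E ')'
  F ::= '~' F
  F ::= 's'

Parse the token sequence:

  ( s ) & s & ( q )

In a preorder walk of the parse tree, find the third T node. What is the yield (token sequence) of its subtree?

[E [T [T [T [F ( [E [T [F s]]] )]] & [F s]] & [F ( [E [T [F q]]] )]]]

( s )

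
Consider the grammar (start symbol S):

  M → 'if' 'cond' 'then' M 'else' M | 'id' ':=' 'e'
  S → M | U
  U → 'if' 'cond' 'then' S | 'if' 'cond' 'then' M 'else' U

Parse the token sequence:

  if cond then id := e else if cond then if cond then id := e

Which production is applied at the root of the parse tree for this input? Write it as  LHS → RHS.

S → U

[S [U if cond then [M id := e] else [U if cond then [S [U if cond then [S [M id := e]]]]]]]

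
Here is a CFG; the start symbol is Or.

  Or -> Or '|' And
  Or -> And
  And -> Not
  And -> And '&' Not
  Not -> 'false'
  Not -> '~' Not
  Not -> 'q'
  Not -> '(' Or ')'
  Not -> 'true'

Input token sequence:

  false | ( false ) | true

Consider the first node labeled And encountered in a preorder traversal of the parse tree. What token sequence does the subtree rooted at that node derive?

false

[Or [Or [Or [And [Not false]]] | [And [Not ( [Or [And [Not false]]] )]]] | [And [Not true]]]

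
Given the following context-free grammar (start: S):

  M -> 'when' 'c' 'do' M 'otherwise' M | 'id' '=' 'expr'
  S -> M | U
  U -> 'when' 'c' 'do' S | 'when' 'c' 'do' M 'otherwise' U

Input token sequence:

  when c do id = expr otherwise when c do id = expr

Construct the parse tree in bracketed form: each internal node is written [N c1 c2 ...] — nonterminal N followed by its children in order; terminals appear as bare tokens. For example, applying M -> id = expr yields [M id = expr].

[S [U when c do [M id = expr] otherwise [U when c do [S [M id = expr]]]]]

S
U
when c do M otherwise U
when c do id = expr otherwise U
when c do id = expr otherwise when c do S
when c do id = expr otherwise when c do M
when c do id = expr otherwise when c do id = expr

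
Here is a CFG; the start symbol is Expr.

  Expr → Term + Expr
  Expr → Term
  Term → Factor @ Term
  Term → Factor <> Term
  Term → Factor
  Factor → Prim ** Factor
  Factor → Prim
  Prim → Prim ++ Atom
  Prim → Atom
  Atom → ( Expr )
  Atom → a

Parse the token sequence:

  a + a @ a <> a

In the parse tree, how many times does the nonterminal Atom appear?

[Expr [Term [Factor [Prim [Atom a]]]] + [Expr [Term [Factor [Prim [Atom a]]] @ [Term [Factor [Prim [Atom a]]] <> [Term [Factor [Prim [Atom a]]]]]]]]

4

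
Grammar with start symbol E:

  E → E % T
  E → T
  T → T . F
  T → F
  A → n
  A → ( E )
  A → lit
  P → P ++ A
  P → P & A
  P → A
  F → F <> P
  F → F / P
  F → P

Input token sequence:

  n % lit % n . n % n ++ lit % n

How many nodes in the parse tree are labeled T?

6

[E [E [E [E [E [T [F [P [A n]]]]] % [T [F [P [A lit]]]]] % [T [T [F [P [A n]]]] . [F [P [A n]]]]] % [T [F [P [P [A n]] ++ [A lit]]]]] % [T [F [P [A n]]]]]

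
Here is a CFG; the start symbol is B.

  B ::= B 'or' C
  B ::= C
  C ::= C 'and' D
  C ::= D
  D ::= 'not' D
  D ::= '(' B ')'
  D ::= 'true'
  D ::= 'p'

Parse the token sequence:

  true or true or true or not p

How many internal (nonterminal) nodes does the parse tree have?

13

[B [B [B [B [C [D true]]] or [C [D true]]] or [C [D true]]] or [C [D not [D p]]]]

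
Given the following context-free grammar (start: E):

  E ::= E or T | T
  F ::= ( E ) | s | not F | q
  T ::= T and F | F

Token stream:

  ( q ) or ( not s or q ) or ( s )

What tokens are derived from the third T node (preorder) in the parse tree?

( not s or q )

[E [E [E [T [F ( [E [T [F q]]] )]]] or [T [F ( [E [E [T [F not [F s]]]] or [T [F q]]] )]]] or [T [F ( [E [T [F s]]] )]]]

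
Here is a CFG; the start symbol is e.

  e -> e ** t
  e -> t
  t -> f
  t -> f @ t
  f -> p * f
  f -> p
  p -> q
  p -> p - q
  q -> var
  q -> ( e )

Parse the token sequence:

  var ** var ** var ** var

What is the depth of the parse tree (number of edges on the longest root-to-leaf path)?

[e [e [e [e [t [f [p [q var]]]]] ** [t [f [p [q var]]]]] ** [t [f [p [q var]]]]] ** [t [f [p [q var]]]]]

8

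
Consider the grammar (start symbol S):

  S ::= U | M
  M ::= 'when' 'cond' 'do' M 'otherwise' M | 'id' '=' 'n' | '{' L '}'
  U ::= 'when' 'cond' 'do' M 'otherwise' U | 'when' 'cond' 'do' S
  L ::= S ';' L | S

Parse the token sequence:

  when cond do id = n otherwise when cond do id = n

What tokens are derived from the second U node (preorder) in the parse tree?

when cond do id = n

[S [U when cond do [M id = n] otherwise [U when cond do [S [M id = n]]]]]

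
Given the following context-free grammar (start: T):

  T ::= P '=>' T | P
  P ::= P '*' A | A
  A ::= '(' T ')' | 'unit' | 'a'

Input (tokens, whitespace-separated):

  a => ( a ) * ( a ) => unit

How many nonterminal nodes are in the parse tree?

[T [P [A a]] => [T [P [P [A ( [T [P [A a]]] )]] * [A ( [T [P [A a]]] )]] => [T [P [A unit]]]]]

17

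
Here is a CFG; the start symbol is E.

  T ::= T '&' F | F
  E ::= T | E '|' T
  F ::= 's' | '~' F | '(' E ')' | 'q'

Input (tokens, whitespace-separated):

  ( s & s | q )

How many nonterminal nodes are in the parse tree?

[E [T [F ( [E [E [T [T [F s]] & [F s]]] | [T [F q]]] )]]]

11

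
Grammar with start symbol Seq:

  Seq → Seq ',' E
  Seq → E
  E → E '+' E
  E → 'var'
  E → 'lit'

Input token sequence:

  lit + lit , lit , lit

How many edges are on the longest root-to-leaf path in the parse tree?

[Seq [Seq [Seq [E [E lit] + [E lit]]] , [E lit]] , [E lit]]

5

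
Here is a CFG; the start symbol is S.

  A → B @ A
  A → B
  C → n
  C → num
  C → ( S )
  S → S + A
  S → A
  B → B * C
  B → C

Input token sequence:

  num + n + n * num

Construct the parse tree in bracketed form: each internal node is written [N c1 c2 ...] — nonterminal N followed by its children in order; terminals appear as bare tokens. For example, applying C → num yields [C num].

S
S + A
S + A + A
A + A + A
B + A + A
C + A + A
num + A + A
num + B + A
num + C + A
num + n + A
num + n + B
num + n + B * C
num + n + C * C
num + n + n * C
num + n + n * num

[S [S [S [A [B [C num]]]] + [A [B [C n]]]] + [A [B [B [C n]] * [C num]]]]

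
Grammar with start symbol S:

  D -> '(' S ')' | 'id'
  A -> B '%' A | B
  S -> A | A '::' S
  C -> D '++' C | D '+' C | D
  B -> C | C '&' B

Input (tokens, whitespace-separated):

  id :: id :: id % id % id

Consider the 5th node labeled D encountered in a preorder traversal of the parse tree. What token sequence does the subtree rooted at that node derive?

id

[S [A [B [C [D id]]]] :: [S [A [B [C [D id]]]] :: [S [A [B [C [D id]]] % [A [B [C [D id]]] % [A [B [C [D id]]]]]]]]]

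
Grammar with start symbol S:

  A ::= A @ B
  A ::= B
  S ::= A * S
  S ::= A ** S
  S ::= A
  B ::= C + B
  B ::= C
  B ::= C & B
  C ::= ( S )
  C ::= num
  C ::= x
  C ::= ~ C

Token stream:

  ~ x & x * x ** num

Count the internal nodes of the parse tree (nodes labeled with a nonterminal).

[S [A [B [C ~ [C x]] & [B [C x]]]] * [S [A [B [C x]]] ** [S [A [B [C num]]]]]]

15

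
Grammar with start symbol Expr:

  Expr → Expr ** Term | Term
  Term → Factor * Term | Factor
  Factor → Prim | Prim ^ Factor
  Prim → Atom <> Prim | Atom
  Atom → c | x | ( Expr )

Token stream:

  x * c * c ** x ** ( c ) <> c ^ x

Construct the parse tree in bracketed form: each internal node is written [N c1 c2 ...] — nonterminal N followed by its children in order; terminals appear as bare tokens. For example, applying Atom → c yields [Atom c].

[Expr [Expr [Expr [Term [Factor [Prim [Atom x]]] * [Term [Factor [Prim [Atom c]]] * [Term [Factor [Prim [Atom c]]]]]]] ** [Term [Factor [Prim [Atom x]]]]] ** [Term [Factor [Prim [Atom ( [Expr [Term [Factor [Prim [Atom c]]]]] )] <> [Prim [Atom c]]] ^ [Factor [Prim [Atom x]]]]]]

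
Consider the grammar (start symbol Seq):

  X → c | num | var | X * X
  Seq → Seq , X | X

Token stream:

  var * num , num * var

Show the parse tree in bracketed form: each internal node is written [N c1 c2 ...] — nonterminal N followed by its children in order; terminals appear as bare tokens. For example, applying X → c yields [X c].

[Seq [Seq [X [X var] * [X num]]] , [X [X num] * [X var]]]

Seq
Seq , X
X , X
X * X , X
var * X , X
var * num , X
var * num , X * X
var * num , num * X
var * num , num * var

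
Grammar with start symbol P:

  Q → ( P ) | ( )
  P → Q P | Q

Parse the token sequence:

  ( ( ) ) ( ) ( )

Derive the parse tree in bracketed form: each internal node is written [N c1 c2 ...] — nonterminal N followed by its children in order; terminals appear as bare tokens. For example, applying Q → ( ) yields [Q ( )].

[P [Q ( [P [Q ( )]] )] [P [Q ( )] [P [Q ( )]]]]

P
Q P
( P ) P
( Q ) P
( ( ) ) P
( ( ) ) Q P
( ( ) ) ( ) P
( ( ) ) ( ) Q
( ( ) ) ( ) ( )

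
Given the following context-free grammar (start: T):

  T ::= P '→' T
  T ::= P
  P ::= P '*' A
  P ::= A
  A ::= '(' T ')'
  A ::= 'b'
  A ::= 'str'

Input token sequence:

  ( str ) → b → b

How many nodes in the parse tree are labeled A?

4

[T [P [A ( [T [P [A str]]] )]] → [T [P [A b]] → [T [P [A b]]]]]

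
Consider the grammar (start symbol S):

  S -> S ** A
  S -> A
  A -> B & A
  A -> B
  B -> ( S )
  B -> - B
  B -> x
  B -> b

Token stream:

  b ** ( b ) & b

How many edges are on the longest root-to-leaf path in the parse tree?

[S [S [A [B b]]] ** [A [B ( [S [A [B b]]] )] & [A [B b]]]]

6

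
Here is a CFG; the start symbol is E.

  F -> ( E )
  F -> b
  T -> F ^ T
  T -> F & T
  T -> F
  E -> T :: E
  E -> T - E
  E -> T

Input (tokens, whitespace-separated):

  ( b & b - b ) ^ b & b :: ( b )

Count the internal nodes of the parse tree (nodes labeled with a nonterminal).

21

[E [T [F ( [E [T [F b] & [T [F b]]] - [E [T [F b]]]] )] ^ [T [F b] & [T [F b]]]] :: [E [T [F ( [E [T [F b]]] )]]]]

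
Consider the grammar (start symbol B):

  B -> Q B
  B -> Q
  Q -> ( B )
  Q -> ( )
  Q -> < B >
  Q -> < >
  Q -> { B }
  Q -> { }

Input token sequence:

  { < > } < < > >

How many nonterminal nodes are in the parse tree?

[B [Q { [B [Q < >]] }] [B [Q < [B [Q < >]] >]]]

8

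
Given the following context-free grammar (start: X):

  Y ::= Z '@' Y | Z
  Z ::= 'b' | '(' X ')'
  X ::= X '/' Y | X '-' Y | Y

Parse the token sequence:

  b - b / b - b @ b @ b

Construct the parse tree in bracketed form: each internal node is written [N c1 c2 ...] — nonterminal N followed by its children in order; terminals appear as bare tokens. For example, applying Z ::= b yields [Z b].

X
X - Y
X / Y - Y
X - Y / Y - Y
Y - Y / Y - Y
Z - Y / Y - Y
b - Y / Y - Y
b - Z / Y - Y
b - b / Y - Y
b - b / Z - Y
b - b / b - Y
b - b / b - Z @ Y
b - b / b - b @ Y
b - b / b - b @ Z @ Y
b - b / b - b @ b @ Y
b - b / b - b @ b @ Z
b - b / b - b @ b @ b

[X [X [X [X [Y [Z b]]] - [Y [Z b]]] / [Y [Z b]]] - [Y [Z b] @ [Y [Z b] @ [Y [Z b]]]]]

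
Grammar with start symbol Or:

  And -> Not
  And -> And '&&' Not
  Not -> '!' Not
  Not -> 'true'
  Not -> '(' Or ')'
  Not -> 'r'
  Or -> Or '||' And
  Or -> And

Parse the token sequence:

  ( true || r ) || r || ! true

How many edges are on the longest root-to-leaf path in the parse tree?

[Or [Or [Or [And [Not ( [Or [Or [And [Not true]]] || [And [Not r]]] )]]] || [And [Not r]]] || [And [Not ! [Not true]]]]

9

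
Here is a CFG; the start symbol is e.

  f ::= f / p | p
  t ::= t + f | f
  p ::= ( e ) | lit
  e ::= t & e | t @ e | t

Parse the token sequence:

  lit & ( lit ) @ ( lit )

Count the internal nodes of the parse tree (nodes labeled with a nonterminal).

20

[e [t [f [p lit]]] & [e [t [f [p ( [e [t [f [p lit]]]] )]]] @ [e [t [f [p ( [e [t [f [p lit]]]] )]]]]]]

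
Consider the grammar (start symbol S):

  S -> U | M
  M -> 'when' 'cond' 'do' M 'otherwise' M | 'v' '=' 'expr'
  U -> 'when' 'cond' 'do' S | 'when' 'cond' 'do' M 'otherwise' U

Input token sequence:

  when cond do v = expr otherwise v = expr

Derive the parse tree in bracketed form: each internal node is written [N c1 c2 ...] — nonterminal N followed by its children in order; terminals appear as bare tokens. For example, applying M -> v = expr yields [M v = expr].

S
M
when cond do M otherwise M
when cond do v = expr otherwise M
when cond do v = expr otherwise v = expr

[S [M when cond do [M v = expr] otherwise [M v = expr]]]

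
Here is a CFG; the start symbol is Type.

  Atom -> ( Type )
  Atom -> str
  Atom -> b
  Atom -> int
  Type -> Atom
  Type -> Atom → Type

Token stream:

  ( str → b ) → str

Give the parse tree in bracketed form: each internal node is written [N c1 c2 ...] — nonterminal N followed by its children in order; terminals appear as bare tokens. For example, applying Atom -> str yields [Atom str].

[Type [Atom ( [Type [Atom str] → [Type [Atom b]]] )] → [Type [Atom str]]]

Type
Atom → Type
( Type ) → Type
( Atom → Type ) → Type
( str → Type ) → Type
( str → Atom ) → Type
( str → b ) → Type
( str → b ) → Atom
( str → b ) → str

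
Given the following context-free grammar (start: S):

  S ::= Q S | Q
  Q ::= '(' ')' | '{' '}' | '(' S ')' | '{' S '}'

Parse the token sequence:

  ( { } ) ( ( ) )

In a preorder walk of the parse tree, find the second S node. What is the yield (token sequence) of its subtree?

{ }

[S [Q ( [S [Q { }]] )] [S [Q ( [S [Q ( )]] )]]]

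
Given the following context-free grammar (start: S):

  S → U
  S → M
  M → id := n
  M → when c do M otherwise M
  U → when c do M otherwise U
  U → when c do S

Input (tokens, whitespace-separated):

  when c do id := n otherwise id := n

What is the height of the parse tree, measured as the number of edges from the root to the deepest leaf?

3

[S [M when c do [M id := n] otherwise [M id := n]]]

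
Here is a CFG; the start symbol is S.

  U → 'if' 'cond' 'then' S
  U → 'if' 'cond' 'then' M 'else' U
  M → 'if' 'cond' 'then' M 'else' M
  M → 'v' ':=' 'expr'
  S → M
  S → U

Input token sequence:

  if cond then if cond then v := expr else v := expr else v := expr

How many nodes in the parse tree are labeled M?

[S [M if cond then [M if cond then [M v := expr] else [M v := expr]] else [M v := expr]]]

5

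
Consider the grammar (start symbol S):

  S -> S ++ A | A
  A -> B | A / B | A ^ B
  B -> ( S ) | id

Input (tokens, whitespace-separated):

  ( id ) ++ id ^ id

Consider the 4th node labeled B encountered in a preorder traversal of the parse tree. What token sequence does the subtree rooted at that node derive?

id

[S [S [A [B ( [S [A [B id]]] )]]] ++ [A [A [B id]] ^ [B id]]]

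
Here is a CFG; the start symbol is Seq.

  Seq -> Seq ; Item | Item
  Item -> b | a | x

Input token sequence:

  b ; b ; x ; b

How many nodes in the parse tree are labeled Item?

[Seq [Seq [Seq [Seq [Item b]] ; [Item b]] ; [Item x]] ; [Item b]]

4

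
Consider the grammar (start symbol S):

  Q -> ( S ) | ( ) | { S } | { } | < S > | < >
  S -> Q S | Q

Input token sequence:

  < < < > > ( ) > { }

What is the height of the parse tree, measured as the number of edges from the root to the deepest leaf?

[S [Q < [S [Q < [S [Q < >]] >] [S [Q ( )]]] >] [S [Q { }]]]

6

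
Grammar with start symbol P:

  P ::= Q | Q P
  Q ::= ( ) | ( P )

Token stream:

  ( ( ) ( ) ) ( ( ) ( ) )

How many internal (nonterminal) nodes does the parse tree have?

12

[P [Q ( [P [Q ( )] [P [Q ( )]]] )] [P [Q ( [P [Q ( )] [P [Q ( )]]] )]]]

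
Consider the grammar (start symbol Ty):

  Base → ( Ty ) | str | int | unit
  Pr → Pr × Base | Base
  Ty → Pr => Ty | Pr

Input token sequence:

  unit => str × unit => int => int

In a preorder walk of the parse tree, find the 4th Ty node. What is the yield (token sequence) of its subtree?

[Ty [Pr [Base unit]] => [Ty [Pr [Pr [Base str]] × [Base unit]] => [Ty [Pr [Base int]] => [Ty [Pr [Base int]]]]]]

int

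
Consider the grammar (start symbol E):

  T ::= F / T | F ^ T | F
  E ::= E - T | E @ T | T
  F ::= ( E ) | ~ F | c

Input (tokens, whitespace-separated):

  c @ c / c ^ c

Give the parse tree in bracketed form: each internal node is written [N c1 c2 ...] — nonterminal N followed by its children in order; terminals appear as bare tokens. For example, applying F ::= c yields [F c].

E
E @ T
T @ T
F @ T
c @ T
c @ F / T
c @ c / T
c @ c / F ^ T
c @ c / c ^ T
c @ c / c ^ F
c @ c / c ^ c

[E [E [T [F c]]] @ [T [F c] / [T [F c] ^ [T [F c]]]]]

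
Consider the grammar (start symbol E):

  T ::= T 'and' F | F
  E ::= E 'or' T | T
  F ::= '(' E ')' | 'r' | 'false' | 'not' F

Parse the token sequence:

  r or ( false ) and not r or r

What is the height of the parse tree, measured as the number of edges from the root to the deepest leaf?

[E [E [E [T [F r]]] or [T [T [F ( [E [T [F false]]] )]] and [F not [F r]]]] or [T [F r]]]

8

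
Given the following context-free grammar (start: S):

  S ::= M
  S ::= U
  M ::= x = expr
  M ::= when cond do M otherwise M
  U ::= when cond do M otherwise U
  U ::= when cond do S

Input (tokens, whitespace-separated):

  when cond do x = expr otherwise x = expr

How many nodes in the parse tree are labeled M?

[S [M when cond do [M x = expr] otherwise [M x = expr]]]

3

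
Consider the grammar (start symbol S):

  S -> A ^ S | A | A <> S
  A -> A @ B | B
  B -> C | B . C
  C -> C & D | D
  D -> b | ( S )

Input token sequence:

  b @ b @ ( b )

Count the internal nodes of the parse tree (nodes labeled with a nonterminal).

[S [A [A [A [B [C [D b]]]] @ [B [C [D b]]]] @ [B [C [D ( [S [A [B [C [D b]]]]] )]]]]]

18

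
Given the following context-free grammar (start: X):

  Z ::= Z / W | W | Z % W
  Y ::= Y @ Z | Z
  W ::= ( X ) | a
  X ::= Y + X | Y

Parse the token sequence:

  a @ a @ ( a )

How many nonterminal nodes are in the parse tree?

[X [Y [Y [Y [Z [W a]]] @ [Z [W a]]] @ [Z [W ( [X [Y [Z [W a]]]] )]]]]

14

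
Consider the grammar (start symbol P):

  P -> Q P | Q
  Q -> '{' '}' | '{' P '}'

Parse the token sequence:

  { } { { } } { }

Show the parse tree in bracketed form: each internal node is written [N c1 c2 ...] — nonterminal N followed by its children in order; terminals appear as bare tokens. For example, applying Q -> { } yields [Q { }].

P
Q P
{ } P
{ } Q P
{ } { P } P
{ } { Q } P
{ } { { } } P
{ } { { } } Q
{ } { { } } { }

[P [Q { }] [P [Q { [P [Q { }]] }] [P [Q { }]]]]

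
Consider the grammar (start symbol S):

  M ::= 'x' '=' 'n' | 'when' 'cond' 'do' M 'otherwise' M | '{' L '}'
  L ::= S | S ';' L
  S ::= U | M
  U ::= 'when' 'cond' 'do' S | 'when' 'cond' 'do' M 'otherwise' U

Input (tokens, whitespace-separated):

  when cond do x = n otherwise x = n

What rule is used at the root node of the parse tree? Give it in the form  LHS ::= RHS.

S ::= M

[S [M when cond do [M x = n] otherwise [M x = n]]]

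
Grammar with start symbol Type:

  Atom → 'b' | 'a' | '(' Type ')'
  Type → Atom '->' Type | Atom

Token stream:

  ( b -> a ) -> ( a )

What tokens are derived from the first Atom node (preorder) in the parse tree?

( b -> a )

[Type [Atom ( [Type [Atom b] -> [Type [Atom a]]] )] -> [Type [Atom ( [Type [Atom a]] )]]]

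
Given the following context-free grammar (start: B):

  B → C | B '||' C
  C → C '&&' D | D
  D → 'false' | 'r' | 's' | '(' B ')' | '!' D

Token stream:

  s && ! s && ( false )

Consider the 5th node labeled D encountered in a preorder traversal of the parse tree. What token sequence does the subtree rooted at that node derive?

[B [C [C [C [D s]] && [D ! [D s]]] && [D ( [B [C [D false]]] )]]]

false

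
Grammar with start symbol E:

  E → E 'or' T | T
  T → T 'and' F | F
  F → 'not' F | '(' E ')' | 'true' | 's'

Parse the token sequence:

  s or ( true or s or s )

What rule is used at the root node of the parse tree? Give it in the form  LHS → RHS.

E → E 'or' T

[E [E [T [F s]]] or [T [F ( [E [E [E [T [F true]]] or [T [F s]]] or [T [F s]]] )]]]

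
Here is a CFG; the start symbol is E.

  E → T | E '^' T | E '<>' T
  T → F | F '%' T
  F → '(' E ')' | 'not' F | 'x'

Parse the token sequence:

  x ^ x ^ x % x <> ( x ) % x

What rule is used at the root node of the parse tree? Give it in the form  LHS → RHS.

E → E '<>' T

[E [E [E [E [T [F x]]] ^ [T [F x]]] ^ [T [F x] % [T [F x]]]] <> [T [F ( [E [T [F x]]] )] % [T [F x]]]]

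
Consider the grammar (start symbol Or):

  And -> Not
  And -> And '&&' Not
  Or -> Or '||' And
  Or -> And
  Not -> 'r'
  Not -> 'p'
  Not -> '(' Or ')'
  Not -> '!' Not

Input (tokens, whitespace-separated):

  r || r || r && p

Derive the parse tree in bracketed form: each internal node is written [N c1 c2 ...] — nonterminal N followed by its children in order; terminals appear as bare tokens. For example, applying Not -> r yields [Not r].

[Or [Or [Or [And [Not r]]] || [And [Not r]]] || [And [And [Not r]] && [Not p]]]

Or
Or || And
Or || And || And
And || And || And
Not || And || And
r || And || And
r || Not || And
r || r || And
r || r || And && Not
r || r || Not && Not
r || r || r && Not
r || r || r && p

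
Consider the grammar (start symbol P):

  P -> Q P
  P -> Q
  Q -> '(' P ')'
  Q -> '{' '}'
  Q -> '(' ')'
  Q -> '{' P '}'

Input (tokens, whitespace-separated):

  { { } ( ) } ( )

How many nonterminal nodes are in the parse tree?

[P [Q { [P [Q { }] [P [Q ( )]]] }] [P [Q ( )]]]

8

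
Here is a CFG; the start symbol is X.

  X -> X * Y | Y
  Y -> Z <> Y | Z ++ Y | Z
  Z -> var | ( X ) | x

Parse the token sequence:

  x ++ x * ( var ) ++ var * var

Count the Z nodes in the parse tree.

6

[X [X [X [Y [Z x] ++ [Y [Z x]]]] * [Y [Z ( [X [Y [Z var]]] )] ++ [Y [Z var]]]] * [Y [Z var]]]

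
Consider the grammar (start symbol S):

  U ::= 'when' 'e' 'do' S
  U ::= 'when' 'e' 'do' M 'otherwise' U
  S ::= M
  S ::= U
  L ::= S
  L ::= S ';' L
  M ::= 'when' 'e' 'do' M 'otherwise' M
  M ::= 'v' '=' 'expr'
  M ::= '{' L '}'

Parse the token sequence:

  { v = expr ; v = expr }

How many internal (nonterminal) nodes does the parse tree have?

8

[S [M { [L [S [M v = expr]] ; [L [S [M v = expr]]]] }]]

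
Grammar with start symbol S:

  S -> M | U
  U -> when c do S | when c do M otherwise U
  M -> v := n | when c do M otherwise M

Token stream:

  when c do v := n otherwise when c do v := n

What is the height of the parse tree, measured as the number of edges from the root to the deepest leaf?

5

[S [U when c do [M v := n] otherwise [U when c do [S [M v := n]]]]]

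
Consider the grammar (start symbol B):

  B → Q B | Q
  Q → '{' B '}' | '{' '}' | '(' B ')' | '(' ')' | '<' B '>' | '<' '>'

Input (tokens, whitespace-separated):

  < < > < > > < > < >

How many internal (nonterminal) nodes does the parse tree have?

[B [Q < [B [Q < >] [B [Q < >]]] >] [B [Q < >] [B [Q < >]]]]

10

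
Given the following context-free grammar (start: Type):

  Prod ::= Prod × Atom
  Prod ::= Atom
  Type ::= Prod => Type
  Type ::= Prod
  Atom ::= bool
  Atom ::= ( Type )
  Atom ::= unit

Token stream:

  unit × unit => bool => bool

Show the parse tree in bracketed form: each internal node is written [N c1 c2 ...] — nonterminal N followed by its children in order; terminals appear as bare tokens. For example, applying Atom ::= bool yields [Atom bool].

[Type [Prod [Prod [Atom unit]] × [Atom unit]] => [Type [Prod [Atom bool]] => [Type [Prod [Atom bool]]]]]

Type
Prod => Type
Prod × Atom => Type
Atom × Atom => Type
unit × Atom => Type
unit × unit => Type
unit × unit => Prod => Type
unit × unit => Atom => Type
unit × unit => bool => Type
unit × unit => bool => Prod
unit × unit => bool => Atom
unit × unit => bool => bool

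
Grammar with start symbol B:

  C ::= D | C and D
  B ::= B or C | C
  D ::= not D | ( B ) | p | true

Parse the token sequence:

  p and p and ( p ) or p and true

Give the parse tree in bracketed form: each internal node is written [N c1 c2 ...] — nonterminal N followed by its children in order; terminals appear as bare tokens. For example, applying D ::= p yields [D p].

B
B or C
C or C
C and D or C
C and D and D or C
D and D and D or C
p and D and D or C
p and p and D or C
p and p and ( B ) or C
p and p and ( C ) or C
p and p and ( D ) or C
p and p and ( p ) or C
p and p and ( p ) or C and D
p and p and ( p ) or D and D
p and p and ( p ) or p and D
p and p and ( p ) or p and true

[B [B [C [C [C [D p]] and [D p]] and [D ( [B [C [D p]]] )]]] or [C [C [D p]] and [D true]]]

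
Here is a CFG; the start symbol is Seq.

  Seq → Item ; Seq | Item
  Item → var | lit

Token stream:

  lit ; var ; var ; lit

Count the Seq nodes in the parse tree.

4

[Seq [Item lit] ; [Seq [Item var] ; [Seq [Item var] ; [Seq [Item lit]]]]]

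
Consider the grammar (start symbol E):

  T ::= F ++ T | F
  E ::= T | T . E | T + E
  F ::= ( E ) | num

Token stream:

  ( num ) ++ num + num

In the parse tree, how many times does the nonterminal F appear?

4

[E [T [F ( [E [T [F num]]] )] ++ [T [F num]]] + [E [T [F num]]]]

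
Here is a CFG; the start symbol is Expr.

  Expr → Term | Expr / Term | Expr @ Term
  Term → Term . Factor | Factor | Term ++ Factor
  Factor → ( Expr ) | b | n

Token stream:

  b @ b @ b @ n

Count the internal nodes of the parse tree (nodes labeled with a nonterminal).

[Expr [Expr [Expr [Expr [Term [Factor b]]] @ [Term [Factor b]]] @ [Term [Factor b]]] @ [Term [Factor n]]]

12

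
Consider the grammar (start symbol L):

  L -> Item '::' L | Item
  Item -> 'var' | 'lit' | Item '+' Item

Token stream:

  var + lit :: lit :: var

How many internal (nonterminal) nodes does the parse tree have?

8

[L [Item [Item var] + [Item lit]] :: [L [Item lit] :: [L [Item var]]]]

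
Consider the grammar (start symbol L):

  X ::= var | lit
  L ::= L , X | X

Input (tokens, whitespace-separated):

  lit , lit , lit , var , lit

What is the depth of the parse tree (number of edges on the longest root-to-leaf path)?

[L [L [L [L [L [X lit]] , [X lit]] , [X lit]] , [X var]] , [X lit]]

6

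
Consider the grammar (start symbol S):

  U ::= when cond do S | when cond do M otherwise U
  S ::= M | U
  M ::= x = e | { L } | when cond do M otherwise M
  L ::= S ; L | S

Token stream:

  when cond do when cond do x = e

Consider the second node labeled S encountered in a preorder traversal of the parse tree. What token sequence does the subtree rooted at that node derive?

when cond do x = e

[S [U when cond do [S [U when cond do [S [M x = e]]]]]]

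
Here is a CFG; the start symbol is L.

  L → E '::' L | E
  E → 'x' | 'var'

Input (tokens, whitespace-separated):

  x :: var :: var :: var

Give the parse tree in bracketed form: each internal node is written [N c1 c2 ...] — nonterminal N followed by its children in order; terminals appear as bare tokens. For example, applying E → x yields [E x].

[L [E x] :: [L [E var] :: [L [E var] :: [L [E var]]]]]

L
E :: L
x :: L
x :: E :: L
x :: var :: L
x :: var :: E :: L
x :: var :: var :: L
x :: var :: var :: E
x :: var :: var :: var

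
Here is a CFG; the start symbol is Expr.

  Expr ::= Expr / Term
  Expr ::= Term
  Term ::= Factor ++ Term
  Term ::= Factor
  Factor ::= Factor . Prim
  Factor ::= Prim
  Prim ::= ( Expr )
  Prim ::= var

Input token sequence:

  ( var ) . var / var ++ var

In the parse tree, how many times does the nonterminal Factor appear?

5

[Expr [Expr [Term [Factor [Factor [Prim ( [Expr [Term [Factor [Prim var]]]] )]] . [Prim var]]]] / [Term [Factor [Prim var]] ++ [Term [Factor [Prim var]]]]]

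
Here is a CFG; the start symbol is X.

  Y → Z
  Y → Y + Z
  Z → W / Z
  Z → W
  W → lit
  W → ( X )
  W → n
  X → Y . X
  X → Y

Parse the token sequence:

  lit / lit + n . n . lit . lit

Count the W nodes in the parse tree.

6

[X [Y [Y [Z [W lit] / [Z [W lit]]]] + [Z [W n]]] . [X [Y [Z [W n]]] . [X [Y [Z [W lit]]] . [X [Y [Z [W lit]]]]]]]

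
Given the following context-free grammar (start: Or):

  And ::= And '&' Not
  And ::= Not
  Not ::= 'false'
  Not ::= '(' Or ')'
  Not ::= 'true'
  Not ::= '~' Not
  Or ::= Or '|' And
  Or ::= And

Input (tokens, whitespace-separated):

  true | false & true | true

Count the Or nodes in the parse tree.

3

[Or [Or [Or [And [Not true]]] | [And [And [Not false]] & [Not true]]] | [And [Not true]]]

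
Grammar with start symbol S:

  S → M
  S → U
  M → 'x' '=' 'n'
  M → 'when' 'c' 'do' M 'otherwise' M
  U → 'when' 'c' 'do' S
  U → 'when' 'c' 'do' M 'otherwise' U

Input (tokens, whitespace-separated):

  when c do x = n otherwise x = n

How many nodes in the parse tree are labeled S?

[S [M when c do [M x = n] otherwise [M x = n]]]

1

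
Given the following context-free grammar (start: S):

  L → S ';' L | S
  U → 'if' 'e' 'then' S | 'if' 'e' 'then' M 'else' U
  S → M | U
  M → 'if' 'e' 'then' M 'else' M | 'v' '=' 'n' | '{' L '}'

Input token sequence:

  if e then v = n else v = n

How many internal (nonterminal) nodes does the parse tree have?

[S [M if e then [M v = n] else [M v = n]]]

4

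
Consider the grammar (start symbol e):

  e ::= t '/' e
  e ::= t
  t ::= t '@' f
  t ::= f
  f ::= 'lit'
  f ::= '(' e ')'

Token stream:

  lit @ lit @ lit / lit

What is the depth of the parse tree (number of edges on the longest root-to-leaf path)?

5

[e [t [t [t [f lit]] @ [f lit]] @ [f lit]] / [e [t [f lit]]]]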